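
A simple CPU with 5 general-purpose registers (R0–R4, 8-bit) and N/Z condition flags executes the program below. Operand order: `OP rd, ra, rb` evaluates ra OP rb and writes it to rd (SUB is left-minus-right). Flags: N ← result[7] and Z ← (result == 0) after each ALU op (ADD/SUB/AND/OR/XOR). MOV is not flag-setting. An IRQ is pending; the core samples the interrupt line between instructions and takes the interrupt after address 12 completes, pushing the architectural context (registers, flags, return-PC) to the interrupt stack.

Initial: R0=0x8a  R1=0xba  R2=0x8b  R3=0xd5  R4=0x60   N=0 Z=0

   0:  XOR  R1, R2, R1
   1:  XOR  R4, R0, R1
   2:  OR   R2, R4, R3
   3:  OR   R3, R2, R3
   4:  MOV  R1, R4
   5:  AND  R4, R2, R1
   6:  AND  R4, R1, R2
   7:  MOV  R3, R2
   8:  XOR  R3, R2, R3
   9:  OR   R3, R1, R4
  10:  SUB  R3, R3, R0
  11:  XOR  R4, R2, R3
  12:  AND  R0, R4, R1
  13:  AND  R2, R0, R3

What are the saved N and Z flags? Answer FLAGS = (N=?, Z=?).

FLAGS = (N=1, Z=0)

after  0: R0=0x8a R1=0x31 R2=0x8b R3=0xd5 R4=0x60  N=0 Z=0
after  1: R0=0x8a R1=0x31 R2=0x8b R3=0xd5 R4=0xbb  N=1 Z=0
after  2: R0=0x8a R1=0x31 R2=0xff R3=0xd5 R4=0xbb  N=1 Z=0
after  3: R0=0x8a R1=0x31 R2=0xff R3=0xff R4=0xbb  N=1 Z=0
after  4: R0=0x8a R1=0xbb R2=0xff R3=0xff R4=0xbb  N=1 Z=0
after  5: R0=0x8a R1=0xbb R2=0xff R3=0xff R4=0xbb  N=1 Z=0
after  6: R0=0x8a R1=0xbb R2=0xff R3=0xff R4=0xbb  N=1 Z=0
after  7: R0=0x8a R1=0xbb R2=0xff R3=0xff R4=0xbb  N=1 Z=0
after  8: R0=0x8a R1=0xbb R2=0xff R3=0x00 R4=0xbb  N=0 Z=1
after  9: R0=0x8a R1=0xbb R2=0xff R3=0xbb R4=0xbb  N=1 Z=0
after 10: R0=0x8a R1=0xbb R2=0xff R3=0x31 R4=0xbb  N=0 Z=0
after 11: R0=0x8a R1=0xbb R2=0xff R3=0x31 R4=0xce  N=1 Z=0
after 12: R0=0x8a R1=0xbb R2=0xff R3=0x31 R4=0xce  N=1 Z=0
-- IRQ taken; context saved, return-PC = 13 --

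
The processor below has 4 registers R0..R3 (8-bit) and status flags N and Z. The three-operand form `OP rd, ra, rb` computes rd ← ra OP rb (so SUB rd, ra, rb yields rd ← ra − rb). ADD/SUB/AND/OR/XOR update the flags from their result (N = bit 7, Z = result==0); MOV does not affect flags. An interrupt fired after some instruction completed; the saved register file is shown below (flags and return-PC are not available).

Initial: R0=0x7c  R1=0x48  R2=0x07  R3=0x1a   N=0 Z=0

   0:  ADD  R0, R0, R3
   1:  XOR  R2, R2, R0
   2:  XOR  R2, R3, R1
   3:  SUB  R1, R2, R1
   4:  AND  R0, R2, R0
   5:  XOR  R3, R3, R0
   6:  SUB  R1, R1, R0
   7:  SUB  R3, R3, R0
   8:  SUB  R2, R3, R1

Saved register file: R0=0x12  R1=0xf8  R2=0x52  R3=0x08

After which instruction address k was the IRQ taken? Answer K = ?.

K = 6

after  0: R0=0x96 R1=0x48 R2=0x07 R3=0x1a  N=1 Z=0
after  1: R0=0x96 R1=0x48 R2=0x91 R3=0x1a  N=1 Z=0
after  2: R0=0x96 R1=0x48 R2=0x52 R3=0x1a  N=0 Z=0
after  3: R0=0x96 R1=0x0a R2=0x52 R3=0x1a  N=0 Z=0
after  4: R0=0x12 R1=0x0a R2=0x52 R3=0x1a  N=0 Z=0
after  5: R0=0x12 R1=0x0a R2=0x52 R3=0x08  N=0 Z=0
after  6: R0=0x12 R1=0xf8 R2=0x52 R3=0x08  N=1 Z=0
-- IRQ taken; context saved, return-PC = 7 --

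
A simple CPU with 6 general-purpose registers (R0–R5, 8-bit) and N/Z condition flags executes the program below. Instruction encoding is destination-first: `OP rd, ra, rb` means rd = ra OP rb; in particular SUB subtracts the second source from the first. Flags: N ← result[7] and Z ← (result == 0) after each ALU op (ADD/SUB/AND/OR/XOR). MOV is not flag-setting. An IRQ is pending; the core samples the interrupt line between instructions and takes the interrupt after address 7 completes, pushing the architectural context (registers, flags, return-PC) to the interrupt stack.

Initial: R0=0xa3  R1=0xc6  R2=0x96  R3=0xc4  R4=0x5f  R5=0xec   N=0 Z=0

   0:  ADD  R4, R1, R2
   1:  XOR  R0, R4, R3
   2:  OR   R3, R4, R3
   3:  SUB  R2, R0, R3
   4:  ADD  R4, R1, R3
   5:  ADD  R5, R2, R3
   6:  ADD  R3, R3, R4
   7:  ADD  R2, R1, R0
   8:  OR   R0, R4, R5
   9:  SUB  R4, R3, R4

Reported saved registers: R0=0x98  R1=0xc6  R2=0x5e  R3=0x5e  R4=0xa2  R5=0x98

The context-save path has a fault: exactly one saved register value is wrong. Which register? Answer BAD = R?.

after  0: R0=0xa3 R1=0xc6 R2=0x96 R3=0xc4 R4=0x5c R5=0xec  N=0 Z=0
after  1: R0=0x98 R1=0xc6 R2=0x96 R3=0xc4 R4=0x5c R5=0xec  N=1 Z=0
after  2: R0=0x98 R1=0xc6 R2=0x96 R3=0xdc R4=0x5c R5=0xec  N=1 Z=0
after  3: R0=0x98 R1=0xc6 R2=0xbc R3=0xdc R4=0x5c R5=0xec  N=1 Z=0
after  4: R0=0x98 R1=0xc6 R2=0xbc R3=0xdc R4=0xa2 R5=0xec  N=1 Z=0
after  5: R0=0x98 R1=0xc6 R2=0xbc R3=0xdc R4=0xa2 R5=0x98  N=1 Z=0
after  6: R0=0x98 R1=0xc6 R2=0xbc R3=0x7e R4=0xa2 R5=0x98  N=0 Z=0
after  7: R0=0x98 R1=0xc6 R2=0x5e R3=0x7e R4=0xa2 R5=0x98  N=0 Z=0
-- IRQ taken; context saved, return-PC = 8 --
mismatch: R3: reported 0x5e vs actual 0x7e

BAD = R3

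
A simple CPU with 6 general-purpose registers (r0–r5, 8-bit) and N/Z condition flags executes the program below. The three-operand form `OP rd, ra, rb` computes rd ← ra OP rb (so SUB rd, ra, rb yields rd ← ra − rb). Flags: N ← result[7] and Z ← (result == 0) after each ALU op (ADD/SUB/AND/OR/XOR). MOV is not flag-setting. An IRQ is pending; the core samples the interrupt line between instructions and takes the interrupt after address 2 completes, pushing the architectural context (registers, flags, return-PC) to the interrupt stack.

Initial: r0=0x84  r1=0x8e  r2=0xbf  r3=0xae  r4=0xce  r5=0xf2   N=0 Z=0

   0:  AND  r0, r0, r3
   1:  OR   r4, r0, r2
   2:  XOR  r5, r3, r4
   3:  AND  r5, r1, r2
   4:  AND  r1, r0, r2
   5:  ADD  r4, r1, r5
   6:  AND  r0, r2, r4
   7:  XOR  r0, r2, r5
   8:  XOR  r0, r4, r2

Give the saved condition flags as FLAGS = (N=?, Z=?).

after  0: r0=0x84 r1=0x8e r2=0xbf r3=0xae r4=0xce r5=0xf2  N=1 Z=0
after  1: r0=0x84 r1=0x8e r2=0xbf r3=0xae r4=0xbf r5=0xf2  N=1 Z=0
after  2: r0=0x84 r1=0x8e r2=0xbf r3=0xae r4=0xbf r5=0x11  N=0 Z=0
-- IRQ taken; context saved, return-PC = 3 --

FLAGS = (N=0, Z=0)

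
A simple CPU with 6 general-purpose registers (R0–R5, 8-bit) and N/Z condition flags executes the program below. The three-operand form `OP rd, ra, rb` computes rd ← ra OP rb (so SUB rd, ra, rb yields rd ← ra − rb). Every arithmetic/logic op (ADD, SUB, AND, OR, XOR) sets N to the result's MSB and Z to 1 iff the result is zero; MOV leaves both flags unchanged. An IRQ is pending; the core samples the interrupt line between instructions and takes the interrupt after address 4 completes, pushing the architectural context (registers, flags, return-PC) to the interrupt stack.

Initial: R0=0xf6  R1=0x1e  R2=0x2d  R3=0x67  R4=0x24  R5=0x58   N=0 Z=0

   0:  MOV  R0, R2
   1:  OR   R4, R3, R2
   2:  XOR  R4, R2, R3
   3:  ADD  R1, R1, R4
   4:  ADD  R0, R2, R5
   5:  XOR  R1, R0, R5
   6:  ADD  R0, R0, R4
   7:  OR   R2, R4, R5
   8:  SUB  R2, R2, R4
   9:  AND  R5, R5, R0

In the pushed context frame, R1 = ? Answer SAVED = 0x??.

after  0: R0=0x2d R1=0x1e R2=0x2d R3=0x67 R4=0x24 R5=0x58  N=0 Z=0
after  1: R0=0x2d R1=0x1e R2=0x2d R3=0x67 R4=0x6f R5=0x58  N=0 Z=0
after  2: R0=0x2d R1=0x1e R2=0x2d R3=0x67 R4=0x4a R5=0x58  N=0 Z=0
after  3: R0=0x2d R1=0x68 R2=0x2d R3=0x67 R4=0x4a R5=0x58  N=0 Z=0
after  4: R0=0x85 R1=0x68 R2=0x2d R3=0x67 R4=0x4a R5=0x58  N=1 Z=0
-- IRQ taken; context saved, return-PC = 5 --

SAVED = 0x68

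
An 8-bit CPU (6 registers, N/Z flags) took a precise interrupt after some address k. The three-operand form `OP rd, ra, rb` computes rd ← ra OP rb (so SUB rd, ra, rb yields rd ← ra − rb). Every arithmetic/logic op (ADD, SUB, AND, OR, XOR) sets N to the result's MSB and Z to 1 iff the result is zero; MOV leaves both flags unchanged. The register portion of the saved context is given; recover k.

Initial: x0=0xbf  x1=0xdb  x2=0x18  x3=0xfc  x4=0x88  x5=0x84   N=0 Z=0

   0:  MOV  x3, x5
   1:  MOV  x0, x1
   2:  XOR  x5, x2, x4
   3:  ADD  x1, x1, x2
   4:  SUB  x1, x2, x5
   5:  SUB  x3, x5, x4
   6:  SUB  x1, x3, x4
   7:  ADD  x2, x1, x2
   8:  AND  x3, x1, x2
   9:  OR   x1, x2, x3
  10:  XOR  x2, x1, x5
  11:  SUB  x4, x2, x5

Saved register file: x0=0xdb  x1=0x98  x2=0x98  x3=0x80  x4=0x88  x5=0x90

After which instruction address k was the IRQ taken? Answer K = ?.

after  0: x0=0xbf x1=0xdb x2=0x18 x3=0x84 x4=0x88 x5=0x84  N=0 Z=0
after  1: x0=0xdb x1=0xdb x2=0x18 x3=0x84 x4=0x88 x5=0x84  N=0 Z=0
after  2: x0=0xdb x1=0xdb x2=0x18 x3=0x84 x4=0x88 x5=0x90  N=1 Z=0
after  3: x0=0xdb x1=0xf3 x2=0x18 x3=0x84 x4=0x88 x5=0x90  N=1 Z=0
after  4: x0=0xdb x1=0x88 x2=0x18 x3=0x84 x4=0x88 x5=0x90  N=1 Z=0
after  5: x0=0xdb x1=0x88 x2=0x18 x3=0x08 x4=0x88 x5=0x90  N=0 Z=0
after  6: x0=0xdb x1=0x80 x2=0x18 x3=0x08 x4=0x88 x5=0x90  N=1 Z=0
after  7: x0=0xdb x1=0x80 x2=0x98 x3=0x08 x4=0x88 x5=0x90  N=1 Z=0
after  8: x0=0xdb x1=0x80 x2=0x98 x3=0x80 x4=0x88 x5=0x90  N=1 Z=0
after  9: x0=0xdb x1=0x98 x2=0x98 x3=0x80 x4=0x88 x5=0x90  N=1 Z=0
-- IRQ taken; context saved, return-PC = 10 --

K = 9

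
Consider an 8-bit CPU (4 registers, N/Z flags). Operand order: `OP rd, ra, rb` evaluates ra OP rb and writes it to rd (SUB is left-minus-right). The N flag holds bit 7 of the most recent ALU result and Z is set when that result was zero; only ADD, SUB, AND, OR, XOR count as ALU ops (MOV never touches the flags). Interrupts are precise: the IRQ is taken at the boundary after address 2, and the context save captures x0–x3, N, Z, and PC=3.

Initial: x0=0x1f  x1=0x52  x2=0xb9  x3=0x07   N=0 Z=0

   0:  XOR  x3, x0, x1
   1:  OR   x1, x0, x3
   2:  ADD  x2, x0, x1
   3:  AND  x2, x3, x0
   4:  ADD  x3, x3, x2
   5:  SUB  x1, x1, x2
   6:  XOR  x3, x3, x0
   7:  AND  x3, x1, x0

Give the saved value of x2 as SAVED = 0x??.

SAVED = 0x7e

after  0: x0=0x1f x1=0x52 x2=0xb9 x3=0x4d  N=0 Z=0
after  1: x0=0x1f x1=0x5f x2=0xb9 x3=0x4d  N=0 Z=0
after  2: x0=0x1f x1=0x5f x2=0x7e x3=0x4d  N=0 Z=0
-- IRQ taken; context saved, return-PC = 3 --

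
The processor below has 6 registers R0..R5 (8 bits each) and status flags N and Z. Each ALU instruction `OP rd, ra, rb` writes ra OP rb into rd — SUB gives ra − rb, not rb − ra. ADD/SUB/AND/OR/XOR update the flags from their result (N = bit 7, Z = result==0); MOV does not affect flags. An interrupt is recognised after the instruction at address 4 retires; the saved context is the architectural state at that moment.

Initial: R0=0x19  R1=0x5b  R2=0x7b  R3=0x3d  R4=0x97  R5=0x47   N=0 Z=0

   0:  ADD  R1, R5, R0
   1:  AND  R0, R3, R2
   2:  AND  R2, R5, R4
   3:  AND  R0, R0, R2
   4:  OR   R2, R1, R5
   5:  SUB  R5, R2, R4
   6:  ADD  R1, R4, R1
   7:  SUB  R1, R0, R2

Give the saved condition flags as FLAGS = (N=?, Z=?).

after  0: R0=0x19 R1=0x60 R2=0x7b R3=0x3d R4=0x97 R5=0x47  N=0 Z=0
after  1: R0=0x39 R1=0x60 R2=0x7b R3=0x3d R4=0x97 R5=0x47  N=0 Z=0
after  2: R0=0x39 R1=0x60 R2=0x07 R3=0x3d R4=0x97 R5=0x47  N=0 Z=0
after  3: R0=0x01 R1=0x60 R2=0x07 R3=0x3d R4=0x97 R5=0x47  N=0 Z=0
after  4: R0=0x01 R1=0x60 R2=0x67 R3=0x3d R4=0x97 R5=0x47  N=0 Z=0
-- IRQ taken; context saved, return-PC = 5 --

FLAGS = (N=0, Z=0)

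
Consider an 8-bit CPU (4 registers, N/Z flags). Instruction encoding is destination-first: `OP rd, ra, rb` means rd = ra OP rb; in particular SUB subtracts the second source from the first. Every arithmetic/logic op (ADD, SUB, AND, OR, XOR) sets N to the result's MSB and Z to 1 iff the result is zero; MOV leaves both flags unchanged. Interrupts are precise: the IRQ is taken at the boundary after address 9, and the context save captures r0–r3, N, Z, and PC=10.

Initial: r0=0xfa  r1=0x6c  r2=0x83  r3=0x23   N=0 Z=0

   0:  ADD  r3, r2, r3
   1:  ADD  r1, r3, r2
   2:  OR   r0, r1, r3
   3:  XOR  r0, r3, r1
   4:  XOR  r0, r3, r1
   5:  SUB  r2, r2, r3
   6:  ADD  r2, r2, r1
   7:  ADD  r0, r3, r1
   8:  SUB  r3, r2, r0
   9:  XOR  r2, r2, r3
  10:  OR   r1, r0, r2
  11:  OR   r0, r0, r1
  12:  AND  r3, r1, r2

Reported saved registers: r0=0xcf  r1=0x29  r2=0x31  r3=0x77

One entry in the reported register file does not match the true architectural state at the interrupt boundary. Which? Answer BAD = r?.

after  0: r0=0xfa r1=0x6c r2=0x83 r3=0xa6  N=1 Z=0
after  1: r0=0xfa r1=0x29 r2=0x83 r3=0xa6  N=0 Z=0
after  2: r0=0xaf r1=0x29 r2=0x83 r3=0xa6  N=1 Z=0
after  3: r0=0x8f r1=0x29 r2=0x83 r3=0xa6  N=1 Z=0
after  4: r0=0x8f r1=0x29 r2=0x83 r3=0xa6  N=1 Z=0
after  5: r0=0x8f r1=0x29 r2=0xdd r3=0xa6  N=1 Z=0
after  6: r0=0x8f r1=0x29 r2=0x06 r3=0xa6  N=0 Z=0
after  7: r0=0xcf r1=0x29 r2=0x06 r3=0xa6  N=1 Z=0
after  8: r0=0xcf r1=0x29 r2=0x06 r3=0x37  N=0 Z=0
after  9: r0=0xcf r1=0x29 r2=0x31 r3=0x37  N=0 Z=0
-- IRQ taken; context saved, return-PC = 10 --
mismatch: r3: reported 0x77 vs actual 0x37

BAD = r3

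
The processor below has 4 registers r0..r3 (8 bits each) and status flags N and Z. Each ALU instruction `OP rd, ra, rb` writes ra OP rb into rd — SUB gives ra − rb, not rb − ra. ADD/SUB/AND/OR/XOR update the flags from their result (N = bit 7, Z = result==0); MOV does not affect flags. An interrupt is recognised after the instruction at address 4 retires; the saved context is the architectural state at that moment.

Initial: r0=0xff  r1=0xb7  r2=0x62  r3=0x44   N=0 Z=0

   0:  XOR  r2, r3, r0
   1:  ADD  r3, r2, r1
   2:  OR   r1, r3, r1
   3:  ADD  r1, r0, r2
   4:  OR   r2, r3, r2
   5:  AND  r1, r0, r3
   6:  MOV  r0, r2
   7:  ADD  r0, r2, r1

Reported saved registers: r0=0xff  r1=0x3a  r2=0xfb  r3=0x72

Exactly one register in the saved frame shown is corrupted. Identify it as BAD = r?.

BAD = r1

after  0: r0=0xff r1=0xb7 r2=0xbb r3=0x44  N=1 Z=0
after  1: r0=0xff r1=0xb7 r2=0xbb r3=0x72  N=0 Z=0
after  2: r0=0xff r1=0xf7 r2=0xbb r3=0x72  N=1 Z=0
after  3: r0=0xff r1=0xba r2=0xbb r3=0x72  N=1 Z=0
after  4: r0=0xff r1=0xba r2=0xfb r3=0x72  N=1 Z=0
-- IRQ taken; context saved, return-PC = 5 --
mismatch: r1: reported 0x3a vs actual 0xba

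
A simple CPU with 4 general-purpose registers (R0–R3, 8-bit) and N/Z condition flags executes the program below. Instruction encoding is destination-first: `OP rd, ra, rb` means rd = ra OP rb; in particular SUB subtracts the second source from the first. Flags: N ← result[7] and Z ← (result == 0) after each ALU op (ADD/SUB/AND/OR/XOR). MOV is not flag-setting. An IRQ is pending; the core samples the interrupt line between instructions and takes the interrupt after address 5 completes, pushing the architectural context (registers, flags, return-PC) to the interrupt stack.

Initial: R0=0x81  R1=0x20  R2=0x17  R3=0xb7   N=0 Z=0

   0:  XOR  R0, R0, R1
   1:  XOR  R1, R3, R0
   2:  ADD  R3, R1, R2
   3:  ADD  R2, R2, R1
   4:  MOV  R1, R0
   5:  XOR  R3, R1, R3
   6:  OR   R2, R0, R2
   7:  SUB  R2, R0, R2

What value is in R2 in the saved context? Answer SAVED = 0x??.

after  0: R0=0xa1 R1=0x20 R2=0x17 R3=0xb7  N=1 Z=0
after  1: R0=0xa1 R1=0x16 R2=0x17 R3=0xb7  N=0 Z=0
after  2: R0=0xa1 R1=0x16 R2=0x17 R3=0x2d  N=0 Z=0
after  3: R0=0xa1 R1=0x16 R2=0x2d R3=0x2d  N=0 Z=0
after  4: R0=0xa1 R1=0xa1 R2=0x2d R3=0x2d  N=0 Z=0
after  5: R0=0xa1 R1=0xa1 R2=0x2d R3=0x8c  N=1 Z=0
-- IRQ taken; context saved, return-PC = 6 --

SAVED = 0x2d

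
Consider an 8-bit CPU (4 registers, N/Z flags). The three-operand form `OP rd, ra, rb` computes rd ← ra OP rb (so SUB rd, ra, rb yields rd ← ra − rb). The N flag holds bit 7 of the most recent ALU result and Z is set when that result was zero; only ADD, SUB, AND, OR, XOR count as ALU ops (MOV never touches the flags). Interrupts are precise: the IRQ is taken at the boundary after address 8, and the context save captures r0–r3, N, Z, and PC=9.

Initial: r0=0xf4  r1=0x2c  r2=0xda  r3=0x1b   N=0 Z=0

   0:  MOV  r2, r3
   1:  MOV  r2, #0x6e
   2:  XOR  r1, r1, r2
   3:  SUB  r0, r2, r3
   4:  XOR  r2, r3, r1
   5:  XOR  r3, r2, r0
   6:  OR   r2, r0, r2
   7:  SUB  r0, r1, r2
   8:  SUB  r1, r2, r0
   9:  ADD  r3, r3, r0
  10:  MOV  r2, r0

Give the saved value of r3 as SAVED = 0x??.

after  0: r0=0xf4 r1=0x2c r2=0x1b r3=0x1b  N=0 Z=0
after  1: r0=0xf4 r1=0x2c r2=0x6e r3=0x1b  N=0 Z=0
after  2: r0=0xf4 r1=0x42 r2=0x6e r3=0x1b  N=0 Z=0
after  3: r0=0x53 r1=0x42 r2=0x6e r3=0x1b  N=0 Z=0
after  4: r0=0x53 r1=0x42 r2=0x59 r3=0x1b  N=0 Z=0
after  5: r0=0x53 r1=0x42 r2=0x59 r3=0x0a  N=0 Z=0
after  6: r0=0x53 r1=0x42 r2=0x5b r3=0x0a  N=0 Z=0
after  7: r0=0xe7 r1=0x42 r2=0x5b r3=0x0a  N=1 Z=0
after  8: r0=0xe7 r1=0x74 r2=0x5b r3=0x0a  N=0 Z=0
-- IRQ taken; context saved, return-PC = 9 --

SAVED = 0x0a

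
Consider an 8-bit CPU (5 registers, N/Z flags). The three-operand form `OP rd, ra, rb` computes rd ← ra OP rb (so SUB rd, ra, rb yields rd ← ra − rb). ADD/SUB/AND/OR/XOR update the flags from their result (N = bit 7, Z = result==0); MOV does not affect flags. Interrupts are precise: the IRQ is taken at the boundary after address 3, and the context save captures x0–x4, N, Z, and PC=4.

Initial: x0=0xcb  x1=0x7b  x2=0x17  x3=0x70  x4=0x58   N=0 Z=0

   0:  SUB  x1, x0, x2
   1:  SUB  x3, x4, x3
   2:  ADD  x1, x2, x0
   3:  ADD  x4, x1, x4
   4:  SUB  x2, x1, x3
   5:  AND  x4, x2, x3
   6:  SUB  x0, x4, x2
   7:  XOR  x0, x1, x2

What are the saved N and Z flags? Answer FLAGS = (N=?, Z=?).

after  0: x0=0xcb x1=0xb4 x2=0x17 x3=0x70 x4=0x58  N=1 Z=0
after  1: x0=0xcb x1=0xb4 x2=0x17 x3=0xe8 x4=0x58  N=1 Z=0
after  2: x0=0xcb x1=0xe2 x2=0x17 x3=0xe8 x4=0x58  N=1 Z=0
after  3: x0=0xcb x1=0xe2 x2=0x17 x3=0xe8 x4=0x3a  N=0 Z=0
-- IRQ taken; context saved, return-PC = 4 --

FLAGS = (N=0, Z=0)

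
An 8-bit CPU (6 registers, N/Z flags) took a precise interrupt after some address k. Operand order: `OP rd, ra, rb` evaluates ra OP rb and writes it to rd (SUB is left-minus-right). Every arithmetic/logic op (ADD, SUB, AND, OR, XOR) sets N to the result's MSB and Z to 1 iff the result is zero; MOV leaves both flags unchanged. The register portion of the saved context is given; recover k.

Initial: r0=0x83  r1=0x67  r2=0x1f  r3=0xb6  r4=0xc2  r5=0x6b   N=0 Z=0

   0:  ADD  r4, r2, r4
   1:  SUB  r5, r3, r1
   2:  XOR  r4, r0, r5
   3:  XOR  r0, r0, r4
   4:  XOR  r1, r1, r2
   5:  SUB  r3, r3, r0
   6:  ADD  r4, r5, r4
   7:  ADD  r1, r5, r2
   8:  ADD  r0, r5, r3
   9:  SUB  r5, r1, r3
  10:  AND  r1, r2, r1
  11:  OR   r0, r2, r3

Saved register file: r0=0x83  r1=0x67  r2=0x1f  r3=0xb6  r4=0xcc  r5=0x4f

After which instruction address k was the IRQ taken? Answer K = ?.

K = 2

after  0: r0=0x83 r1=0x67 r2=0x1f r3=0xb6 r4=0xe1 r5=0x6b  N=1 Z=0
after  1: r0=0x83 r1=0x67 r2=0x1f r3=0xb6 r4=0xe1 r5=0x4f  N=0 Z=0
after  2: r0=0x83 r1=0x67 r2=0x1f r3=0xb6 r4=0xcc r5=0x4f  N=1 Z=0
-- IRQ taken; context saved, return-PC = 3 --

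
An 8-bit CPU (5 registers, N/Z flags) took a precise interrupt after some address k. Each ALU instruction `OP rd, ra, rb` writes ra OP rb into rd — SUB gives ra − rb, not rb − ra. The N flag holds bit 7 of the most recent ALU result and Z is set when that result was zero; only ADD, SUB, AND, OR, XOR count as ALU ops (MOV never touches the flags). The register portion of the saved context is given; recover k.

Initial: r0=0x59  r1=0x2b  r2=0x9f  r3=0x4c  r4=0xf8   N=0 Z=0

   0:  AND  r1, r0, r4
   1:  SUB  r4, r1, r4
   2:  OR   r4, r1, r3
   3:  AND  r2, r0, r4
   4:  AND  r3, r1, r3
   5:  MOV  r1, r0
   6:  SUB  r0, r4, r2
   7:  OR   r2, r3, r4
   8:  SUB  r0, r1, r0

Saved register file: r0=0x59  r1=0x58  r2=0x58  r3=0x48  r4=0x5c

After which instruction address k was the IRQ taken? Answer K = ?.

K = 4

after  0: r0=0x59 r1=0x58 r2=0x9f r3=0x4c r4=0xf8  N=0 Z=0
after  1: r0=0x59 r1=0x58 r2=0x9f r3=0x4c r4=0x60  N=0 Z=0
after  2: r0=0x59 r1=0x58 r2=0x9f r3=0x4c r4=0x5c  N=0 Z=0
after  3: r0=0x59 r1=0x58 r2=0x58 r3=0x4c r4=0x5c  N=0 Z=0
after  4: r0=0x59 r1=0x58 r2=0x58 r3=0x48 r4=0x5c  N=0 Z=0
-- IRQ taken; context saved, return-PC = 5 --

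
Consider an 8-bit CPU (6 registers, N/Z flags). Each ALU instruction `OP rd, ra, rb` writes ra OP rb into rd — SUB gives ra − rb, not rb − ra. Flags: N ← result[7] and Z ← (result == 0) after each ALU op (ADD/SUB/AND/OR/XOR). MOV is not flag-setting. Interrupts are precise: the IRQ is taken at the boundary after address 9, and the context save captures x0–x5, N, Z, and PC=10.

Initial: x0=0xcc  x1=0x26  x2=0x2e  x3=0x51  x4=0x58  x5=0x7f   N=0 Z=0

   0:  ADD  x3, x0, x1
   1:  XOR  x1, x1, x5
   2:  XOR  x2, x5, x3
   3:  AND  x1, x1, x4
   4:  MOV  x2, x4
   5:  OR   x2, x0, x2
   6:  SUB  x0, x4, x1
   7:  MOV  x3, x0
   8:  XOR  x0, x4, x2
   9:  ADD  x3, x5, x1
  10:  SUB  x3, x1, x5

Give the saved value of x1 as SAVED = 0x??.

SAVED = 0x58

after  0: x0=0xcc x1=0x26 x2=0x2e x3=0xf2 x4=0x58 x5=0x7f  N=1 Z=0
after  1: x0=0xcc x1=0x59 x2=0x2e x3=0xf2 x4=0x58 x5=0x7f  N=0 Z=0
after  2: x0=0xcc x1=0x59 x2=0x8d x3=0xf2 x4=0x58 x5=0x7f  N=1 Z=0
after  3: x0=0xcc x1=0x58 x2=0x8d x3=0xf2 x4=0x58 x5=0x7f  N=0 Z=0
after  4: x0=0xcc x1=0x58 x2=0x58 x3=0xf2 x4=0x58 x5=0x7f  N=0 Z=0
after  5: x0=0xcc x1=0x58 x2=0xdc x3=0xf2 x4=0x58 x5=0x7f  N=1 Z=0
after  6: x0=0x00 x1=0x58 x2=0xdc x3=0xf2 x4=0x58 x5=0x7f  N=0 Z=1
after  7: x0=0x00 x1=0x58 x2=0xdc x3=0x00 x4=0x58 x5=0x7f  N=0 Z=1
after  8: x0=0x84 x1=0x58 x2=0xdc x3=0x00 x4=0x58 x5=0x7f  N=1 Z=0
after  9: x0=0x84 x1=0x58 x2=0xdc x3=0xd7 x4=0x58 x5=0x7f  N=1 Z=0
-- IRQ taken; context saved, return-PC = 10 --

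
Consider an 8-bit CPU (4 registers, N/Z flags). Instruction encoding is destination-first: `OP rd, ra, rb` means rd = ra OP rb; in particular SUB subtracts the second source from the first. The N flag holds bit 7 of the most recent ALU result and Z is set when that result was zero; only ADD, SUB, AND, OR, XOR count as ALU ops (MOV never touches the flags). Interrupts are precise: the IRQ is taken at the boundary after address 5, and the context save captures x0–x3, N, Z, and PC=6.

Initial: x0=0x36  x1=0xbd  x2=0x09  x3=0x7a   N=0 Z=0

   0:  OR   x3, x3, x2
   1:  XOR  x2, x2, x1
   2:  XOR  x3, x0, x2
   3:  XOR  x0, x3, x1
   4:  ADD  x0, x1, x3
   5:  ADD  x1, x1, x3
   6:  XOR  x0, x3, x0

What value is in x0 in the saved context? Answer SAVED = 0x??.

after  0: x0=0x36 x1=0xbd x2=0x09 x3=0x7b  N=0 Z=0
after  1: x0=0x36 x1=0xbd x2=0xb4 x3=0x7b  N=1 Z=0
after  2: x0=0x36 x1=0xbd x2=0xb4 x3=0x82  N=1 Z=0
after  3: x0=0x3f x1=0xbd x2=0xb4 x3=0x82  N=0 Z=0
after  4: x0=0x3f x1=0xbd x2=0xb4 x3=0x82  N=0 Z=0
after  5: x0=0x3f x1=0x3f x2=0xb4 x3=0x82  N=0 Z=0
-- IRQ taken; context saved, return-PC = 6 --

SAVED = 0x3f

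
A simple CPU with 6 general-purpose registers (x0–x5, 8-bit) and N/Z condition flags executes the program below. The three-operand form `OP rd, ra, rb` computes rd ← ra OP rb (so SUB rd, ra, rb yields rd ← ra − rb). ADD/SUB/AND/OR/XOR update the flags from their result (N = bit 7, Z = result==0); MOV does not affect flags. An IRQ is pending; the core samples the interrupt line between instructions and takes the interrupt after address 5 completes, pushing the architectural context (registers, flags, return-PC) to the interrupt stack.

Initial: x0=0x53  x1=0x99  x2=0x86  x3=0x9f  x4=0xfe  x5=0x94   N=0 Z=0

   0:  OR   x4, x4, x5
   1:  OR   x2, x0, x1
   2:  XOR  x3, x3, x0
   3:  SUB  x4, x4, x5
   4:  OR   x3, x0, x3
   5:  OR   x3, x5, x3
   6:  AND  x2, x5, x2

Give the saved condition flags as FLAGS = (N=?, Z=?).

after  0: x0=0x53 x1=0x99 x2=0x86 x3=0x9f x4=0xfe x5=0x94  N=1 Z=0
after  1: x0=0x53 x1=0x99 x2=0xdb x3=0x9f x4=0xfe x5=0x94  N=1 Z=0
after  2: x0=0x53 x1=0x99 x2=0xdb x3=0xcc x4=0xfe x5=0x94  N=1 Z=0
after  3: x0=0x53 x1=0x99 x2=0xdb x3=0xcc x4=0x6a x5=0x94  N=0 Z=0
after  4: x0=0x53 x1=0x99 x2=0xdb x3=0xdf x4=0x6a x5=0x94  N=1 Z=0
after  5: x0=0x53 x1=0x99 x2=0xdb x3=0xdf x4=0x6a x5=0x94  N=1 Z=0
-- IRQ taken; context saved, return-PC = 6 --

FLAGS = (N=1, Z=0)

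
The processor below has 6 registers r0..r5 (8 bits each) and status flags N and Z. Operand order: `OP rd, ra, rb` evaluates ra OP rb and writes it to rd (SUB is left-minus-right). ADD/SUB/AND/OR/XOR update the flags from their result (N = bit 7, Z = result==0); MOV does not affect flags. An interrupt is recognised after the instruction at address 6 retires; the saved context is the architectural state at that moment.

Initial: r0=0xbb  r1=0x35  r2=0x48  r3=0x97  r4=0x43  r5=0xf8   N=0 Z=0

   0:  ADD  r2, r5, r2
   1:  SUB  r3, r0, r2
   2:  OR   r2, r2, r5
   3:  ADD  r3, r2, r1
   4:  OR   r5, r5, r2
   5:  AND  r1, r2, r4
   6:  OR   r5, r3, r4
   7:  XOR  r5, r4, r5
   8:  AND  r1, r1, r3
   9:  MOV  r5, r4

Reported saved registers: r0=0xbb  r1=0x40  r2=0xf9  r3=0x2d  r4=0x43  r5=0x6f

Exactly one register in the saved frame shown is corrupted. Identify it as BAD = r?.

after  0: r0=0xbb r1=0x35 r2=0x40 r3=0x97 r4=0x43 r5=0xf8  N=0 Z=0
after  1: r0=0xbb r1=0x35 r2=0x40 r3=0x7b r4=0x43 r5=0xf8  N=0 Z=0
after  2: r0=0xbb r1=0x35 r2=0xf8 r3=0x7b r4=0x43 r5=0xf8  N=1 Z=0
after  3: r0=0xbb r1=0x35 r2=0xf8 r3=0x2d r4=0x43 r5=0xf8  N=0 Z=0
after  4: r0=0xbb r1=0x35 r2=0xf8 r3=0x2d r4=0x43 r5=0xf8  N=1 Z=0
after  5: r0=0xbb r1=0x40 r2=0xf8 r3=0x2d r4=0x43 r5=0xf8  N=0 Z=0
after  6: r0=0xbb r1=0x40 r2=0xf8 r3=0x2d r4=0x43 r5=0x6f  N=0 Z=0
-- IRQ taken; context saved, return-PC = 7 --
mismatch: r2: reported 0xf9 vs actual 0xf8

BAD = r2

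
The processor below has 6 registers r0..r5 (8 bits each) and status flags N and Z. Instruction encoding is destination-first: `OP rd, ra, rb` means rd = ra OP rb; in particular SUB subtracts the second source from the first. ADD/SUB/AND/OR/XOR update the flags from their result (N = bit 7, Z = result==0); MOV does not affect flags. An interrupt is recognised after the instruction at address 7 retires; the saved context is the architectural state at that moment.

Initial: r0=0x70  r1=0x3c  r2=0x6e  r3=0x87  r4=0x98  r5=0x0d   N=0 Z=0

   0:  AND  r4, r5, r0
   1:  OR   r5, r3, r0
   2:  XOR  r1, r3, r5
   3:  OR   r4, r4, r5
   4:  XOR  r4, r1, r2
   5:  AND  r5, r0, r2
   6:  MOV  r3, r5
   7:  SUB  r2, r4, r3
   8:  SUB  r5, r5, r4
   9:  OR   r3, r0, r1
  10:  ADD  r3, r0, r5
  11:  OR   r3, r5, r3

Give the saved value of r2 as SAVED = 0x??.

SAVED = 0xbe

after  0: r0=0x70 r1=0x3c r2=0x6e r3=0x87 r4=0x00 r5=0x0d  N=0 Z=1
after  1: r0=0x70 r1=0x3c r2=0x6e r3=0x87 r4=0x00 r5=0xf7  N=1 Z=0
after  2: r0=0x70 r1=0x70 r2=0x6e r3=0x87 r4=0x00 r5=0xf7  N=0 Z=0
after  3: r0=0x70 r1=0x70 r2=0x6e r3=0x87 r4=0xf7 r5=0xf7  N=1 Z=0
after  4: r0=0x70 r1=0x70 r2=0x6e r3=0x87 r4=0x1e r5=0xf7  N=0 Z=0
after  5: r0=0x70 r1=0x70 r2=0x6e r3=0x87 r4=0x1e r5=0x60  N=0 Z=0
after  6: r0=0x70 r1=0x70 r2=0x6e r3=0x60 r4=0x1e r5=0x60  N=0 Z=0
after  7: r0=0x70 r1=0x70 r2=0xbe r3=0x60 r4=0x1e r5=0x60  N=1 Z=0
-- IRQ taken; context saved, return-PC = 8 --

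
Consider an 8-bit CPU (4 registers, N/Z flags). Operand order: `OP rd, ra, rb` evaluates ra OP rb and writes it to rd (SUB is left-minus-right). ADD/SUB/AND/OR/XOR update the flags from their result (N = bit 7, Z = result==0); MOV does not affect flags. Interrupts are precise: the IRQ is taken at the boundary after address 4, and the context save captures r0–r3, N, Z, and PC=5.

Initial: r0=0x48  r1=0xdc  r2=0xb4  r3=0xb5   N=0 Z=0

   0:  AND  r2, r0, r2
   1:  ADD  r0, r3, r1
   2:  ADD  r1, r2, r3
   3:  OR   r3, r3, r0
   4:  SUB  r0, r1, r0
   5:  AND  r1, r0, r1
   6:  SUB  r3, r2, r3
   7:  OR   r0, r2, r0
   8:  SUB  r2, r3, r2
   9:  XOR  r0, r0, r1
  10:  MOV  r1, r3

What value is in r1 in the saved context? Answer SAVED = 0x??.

after  0: r0=0x48 r1=0xdc r2=0x00 r3=0xb5  N=0 Z=1
after  1: r0=0x91 r1=0xdc r2=0x00 r3=0xb5  N=1 Z=0
after  2: r0=0x91 r1=0xb5 r2=0x00 r3=0xb5  N=1 Z=0
after  3: r0=0x91 r1=0xb5 r2=0x00 r3=0xb5  N=1 Z=0
after  4: r0=0x24 r1=0xb5 r2=0x00 r3=0xb5  N=0 Z=0
-- IRQ taken; context saved, return-PC = 5 --

SAVED = 0xb5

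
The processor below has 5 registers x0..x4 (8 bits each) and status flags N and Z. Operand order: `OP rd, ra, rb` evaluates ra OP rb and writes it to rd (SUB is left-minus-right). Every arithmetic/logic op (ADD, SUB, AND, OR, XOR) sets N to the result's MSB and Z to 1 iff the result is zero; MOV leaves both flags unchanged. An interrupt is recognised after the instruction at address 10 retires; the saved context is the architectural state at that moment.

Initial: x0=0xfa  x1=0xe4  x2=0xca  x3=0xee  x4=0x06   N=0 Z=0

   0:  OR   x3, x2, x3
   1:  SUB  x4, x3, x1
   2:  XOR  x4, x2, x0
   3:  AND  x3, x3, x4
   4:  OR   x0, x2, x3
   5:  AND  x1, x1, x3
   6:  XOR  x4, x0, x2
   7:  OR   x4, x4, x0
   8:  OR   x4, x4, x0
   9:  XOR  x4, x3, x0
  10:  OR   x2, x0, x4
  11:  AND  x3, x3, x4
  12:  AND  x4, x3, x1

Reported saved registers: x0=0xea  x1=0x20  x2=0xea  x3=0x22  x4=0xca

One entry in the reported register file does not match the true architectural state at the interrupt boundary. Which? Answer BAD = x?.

after  0: x0=0xfa x1=0xe4 x2=0xca x3=0xee x4=0x06  N=1 Z=0
after  1: x0=0xfa x1=0xe4 x2=0xca x3=0xee x4=0x0a  N=0 Z=0
after  2: x0=0xfa x1=0xe4 x2=0xca x3=0xee x4=0x30  N=0 Z=0
after  3: x0=0xfa x1=0xe4 x2=0xca x3=0x20 x4=0x30  N=0 Z=0
after  4: x0=0xea x1=0xe4 x2=0xca x3=0x20 x4=0x30  N=1 Z=0
after  5: x0=0xea x1=0x20 x2=0xca x3=0x20 x4=0x30  N=0 Z=0
after  6: x0=0xea x1=0x20 x2=0xca x3=0x20 x4=0x20  N=0 Z=0
after  7: x0=0xea x1=0x20 x2=0xca x3=0x20 x4=0xea  N=1 Z=0
after  8: x0=0xea x1=0x20 x2=0xca x3=0x20 x4=0xea  N=1 Z=0
after  9: x0=0xea x1=0x20 x2=0xca x3=0x20 x4=0xca  N=1 Z=0
after 10: x0=0xea x1=0x20 x2=0xea x3=0x20 x4=0xca  N=1 Z=0
-- IRQ taken; context saved, return-PC = 11 --
mismatch: x3: reported 0x22 vs actual 0x20

BAD = x3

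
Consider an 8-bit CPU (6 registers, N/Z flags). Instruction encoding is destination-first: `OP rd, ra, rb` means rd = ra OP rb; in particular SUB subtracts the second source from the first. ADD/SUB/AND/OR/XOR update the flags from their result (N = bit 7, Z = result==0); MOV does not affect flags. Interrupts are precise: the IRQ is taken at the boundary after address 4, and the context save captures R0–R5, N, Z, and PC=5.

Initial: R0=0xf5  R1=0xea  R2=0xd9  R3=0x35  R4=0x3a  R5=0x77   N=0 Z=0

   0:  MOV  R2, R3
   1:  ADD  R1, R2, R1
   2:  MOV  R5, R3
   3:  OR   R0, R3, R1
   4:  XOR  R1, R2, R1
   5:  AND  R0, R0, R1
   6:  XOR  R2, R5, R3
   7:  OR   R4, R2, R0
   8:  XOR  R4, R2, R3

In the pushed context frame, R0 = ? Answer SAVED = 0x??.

SAVED = 0x3f

after  0: R0=0xf5 R1=0xea R2=0x35 R3=0x35 R4=0x3a R5=0x77  N=0 Z=0
after  1: R0=0xf5 R1=0x1f R2=0x35 R3=0x35 R4=0x3a R5=0x77  N=0 Z=0
after  2: R0=0xf5 R1=0x1f R2=0x35 R3=0x35 R4=0x3a R5=0x35  N=0 Z=0
after  3: R0=0x3f R1=0x1f R2=0x35 R3=0x35 R4=0x3a R5=0x35  N=0 Z=0
after  4: R0=0x3f R1=0x2a R2=0x35 R3=0x35 R4=0x3a R5=0x35  N=0 Z=0
-- IRQ taken; context saved, return-PC = 5 --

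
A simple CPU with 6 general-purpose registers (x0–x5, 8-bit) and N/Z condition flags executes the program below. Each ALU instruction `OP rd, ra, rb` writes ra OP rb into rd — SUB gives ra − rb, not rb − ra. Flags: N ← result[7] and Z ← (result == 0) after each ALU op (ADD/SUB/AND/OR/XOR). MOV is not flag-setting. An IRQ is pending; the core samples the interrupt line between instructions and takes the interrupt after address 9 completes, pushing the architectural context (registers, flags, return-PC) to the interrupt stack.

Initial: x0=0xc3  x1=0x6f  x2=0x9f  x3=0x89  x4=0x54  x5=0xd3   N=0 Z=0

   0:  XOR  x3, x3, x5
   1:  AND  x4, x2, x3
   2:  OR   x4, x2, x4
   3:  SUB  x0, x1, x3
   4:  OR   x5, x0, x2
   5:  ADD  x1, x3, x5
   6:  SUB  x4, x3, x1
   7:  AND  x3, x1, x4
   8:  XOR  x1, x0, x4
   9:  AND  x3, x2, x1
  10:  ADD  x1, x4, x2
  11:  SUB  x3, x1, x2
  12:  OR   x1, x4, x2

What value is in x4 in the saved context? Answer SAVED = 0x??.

after  0: x0=0xc3 x1=0x6f x2=0x9f x3=0x5a x4=0x54 x5=0xd3  N=0 Z=0
after  1: x0=0xc3 x1=0x6f x2=0x9f x3=0x5a x4=0x1a x5=0xd3  N=0 Z=0
after  2: x0=0xc3 x1=0x6f x2=0x9f x3=0x5a x4=0x9f x5=0xd3  N=1 Z=0
after  3: x0=0x15 x1=0x6f x2=0x9f x3=0x5a x4=0x9f x5=0xd3  N=0 Z=0
after  4: x0=0x15 x1=0x6f x2=0x9f x3=0x5a x4=0x9f x5=0x9f  N=1 Z=0
after  5: x0=0x15 x1=0xf9 x2=0x9f x3=0x5a x4=0x9f x5=0x9f  N=1 Z=0
after  6: x0=0x15 x1=0xf9 x2=0x9f x3=0x5a x4=0x61 x5=0x9f  N=0 Z=0
after  7: x0=0x15 x1=0xf9 x2=0x9f x3=0x61 x4=0x61 x5=0x9f  N=0 Z=0
after  8: x0=0x15 x1=0x74 x2=0x9f x3=0x61 x4=0x61 x5=0x9f  N=0 Z=0
after  9: x0=0x15 x1=0x74 x2=0x9f x3=0x14 x4=0x61 x5=0x9f  N=0 Z=0
-- IRQ taken; context saved, return-PC = 10 --

SAVED = 0x61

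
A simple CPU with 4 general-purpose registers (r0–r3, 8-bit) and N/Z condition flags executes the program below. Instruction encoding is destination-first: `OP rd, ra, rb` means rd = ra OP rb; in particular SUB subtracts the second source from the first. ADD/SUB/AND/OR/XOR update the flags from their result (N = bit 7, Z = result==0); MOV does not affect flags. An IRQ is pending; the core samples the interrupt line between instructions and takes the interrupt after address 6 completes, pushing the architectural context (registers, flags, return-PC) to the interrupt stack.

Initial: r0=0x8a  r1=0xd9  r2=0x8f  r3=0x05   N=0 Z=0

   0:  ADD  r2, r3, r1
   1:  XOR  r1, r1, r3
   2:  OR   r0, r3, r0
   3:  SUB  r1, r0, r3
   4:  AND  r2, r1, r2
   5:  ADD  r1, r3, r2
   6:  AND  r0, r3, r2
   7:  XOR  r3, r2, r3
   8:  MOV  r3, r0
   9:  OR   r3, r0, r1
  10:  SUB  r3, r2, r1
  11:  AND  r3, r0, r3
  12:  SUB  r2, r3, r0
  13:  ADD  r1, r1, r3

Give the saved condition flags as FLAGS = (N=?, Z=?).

FLAGS = (N=0, Z=1)

after  0: r0=0x8a r1=0xd9 r2=0xde r3=0x05  N=1 Z=0
after  1: r0=0x8a r1=0xdc r2=0xde r3=0x05  N=1 Z=0
after  2: r0=0x8f r1=0xdc r2=0xde r3=0x05  N=1 Z=0
after  3: r0=0x8f r1=0x8a r2=0xde r3=0x05  N=1 Z=0
after  4: r0=0x8f r1=0x8a r2=0x8a r3=0x05  N=1 Z=0
after  5: r0=0x8f r1=0x8f r2=0x8a r3=0x05  N=1 Z=0
after  6: r0=0x00 r1=0x8f r2=0x8a r3=0x05  N=0 Z=1
-- IRQ taken; context saved, return-PC = 7 --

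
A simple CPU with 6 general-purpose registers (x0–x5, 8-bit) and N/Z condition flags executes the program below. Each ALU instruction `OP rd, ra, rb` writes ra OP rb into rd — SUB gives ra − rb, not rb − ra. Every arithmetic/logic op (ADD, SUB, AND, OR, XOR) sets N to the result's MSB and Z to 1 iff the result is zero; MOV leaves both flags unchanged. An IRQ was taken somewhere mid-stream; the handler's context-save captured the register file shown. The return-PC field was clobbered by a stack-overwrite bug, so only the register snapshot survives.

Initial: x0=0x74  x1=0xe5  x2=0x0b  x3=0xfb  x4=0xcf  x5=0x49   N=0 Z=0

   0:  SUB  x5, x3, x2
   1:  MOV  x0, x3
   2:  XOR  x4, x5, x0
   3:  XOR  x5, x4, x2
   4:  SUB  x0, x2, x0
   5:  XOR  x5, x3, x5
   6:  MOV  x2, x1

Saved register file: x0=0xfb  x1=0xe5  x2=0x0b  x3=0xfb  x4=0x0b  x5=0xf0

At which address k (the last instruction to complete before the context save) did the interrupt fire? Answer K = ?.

after  0: x0=0x74 x1=0xe5 x2=0x0b x3=0xfb x4=0xcf x5=0xf0  N=1 Z=0
after  1: x0=0xfb x1=0xe5 x2=0x0b x3=0xfb x4=0xcf x5=0xf0  N=1 Z=0
after  2: x0=0xfb x1=0xe5 x2=0x0b x3=0xfb x4=0x0b x5=0xf0  N=0 Z=0
-- IRQ taken; context saved, return-PC = 3 --

K = 2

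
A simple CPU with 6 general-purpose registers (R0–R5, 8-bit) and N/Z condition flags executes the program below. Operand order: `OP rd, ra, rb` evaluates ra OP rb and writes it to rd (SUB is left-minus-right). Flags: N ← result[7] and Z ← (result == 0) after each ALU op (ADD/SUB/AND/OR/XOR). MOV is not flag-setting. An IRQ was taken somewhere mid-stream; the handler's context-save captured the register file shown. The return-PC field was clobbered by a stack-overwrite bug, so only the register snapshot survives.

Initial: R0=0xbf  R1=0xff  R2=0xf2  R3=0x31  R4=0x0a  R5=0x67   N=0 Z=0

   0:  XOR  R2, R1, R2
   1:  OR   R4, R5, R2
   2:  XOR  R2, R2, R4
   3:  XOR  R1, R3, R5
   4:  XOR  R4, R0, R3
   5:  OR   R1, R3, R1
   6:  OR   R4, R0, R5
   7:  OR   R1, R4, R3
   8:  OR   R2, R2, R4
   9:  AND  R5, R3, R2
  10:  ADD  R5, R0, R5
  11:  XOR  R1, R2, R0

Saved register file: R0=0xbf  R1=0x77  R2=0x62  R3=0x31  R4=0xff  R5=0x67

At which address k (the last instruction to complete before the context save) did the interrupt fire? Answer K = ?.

after  0: R0=0xbf R1=0xff R2=0x0d R3=0x31 R4=0x0a R5=0x67  N=0 Z=0
after  1: R0=0xbf R1=0xff R2=0x0d R3=0x31 R4=0x6f R5=0x67  N=0 Z=0
after  2: R0=0xbf R1=0xff R2=0x62 R3=0x31 R4=0x6f R5=0x67  N=0 Z=0
after  3: R0=0xbf R1=0x56 R2=0x62 R3=0x31 R4=0x6f R5=0x67  N=0 Z=0
after  4: R0=0xbf R1=0x56 R2=0x62 R3=0x31 R4=0x8e R5=0x67  N=1 Z=0
after  5: R0=0xbf R1=0x77 R2=0x62 R3=0x31 R4=0x8e R5=0x67  N=0 Z=0
after  6: R0=0xbf R1=0x77 R2=0x62 R3=0x31 R4=0xff R5=0x67  N=1 Z=0
-- IRQ taken; context saved, return-PC = 7 --

K = 6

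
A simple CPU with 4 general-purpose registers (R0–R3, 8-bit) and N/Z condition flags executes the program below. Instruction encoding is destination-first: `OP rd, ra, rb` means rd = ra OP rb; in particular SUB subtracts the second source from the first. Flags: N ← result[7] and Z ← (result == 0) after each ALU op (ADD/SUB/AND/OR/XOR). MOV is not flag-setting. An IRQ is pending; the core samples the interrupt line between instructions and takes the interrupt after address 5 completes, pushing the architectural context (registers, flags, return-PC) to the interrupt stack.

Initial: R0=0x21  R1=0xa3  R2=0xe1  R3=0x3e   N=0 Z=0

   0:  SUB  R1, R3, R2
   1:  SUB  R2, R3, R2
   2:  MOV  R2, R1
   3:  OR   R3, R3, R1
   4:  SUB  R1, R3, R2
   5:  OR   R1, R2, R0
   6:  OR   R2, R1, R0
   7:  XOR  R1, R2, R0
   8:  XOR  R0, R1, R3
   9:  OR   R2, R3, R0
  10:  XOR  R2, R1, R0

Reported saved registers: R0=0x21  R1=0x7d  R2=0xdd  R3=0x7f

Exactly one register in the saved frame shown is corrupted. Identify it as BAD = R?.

BAD = R2

after  0: R0=0x21 R1=0x5d R2=0xe1 R3=0x3e  N=0 Z=0
after  1: R0=0x21 R1=0x5d R2=0x5d R3=0x3e  N=0 Z=0
after  2: R0=0x21 R1=0x5d R2=0x5d R3=0x3e  N=0 Z=0
after  3: R0=0x21 R1=0x5d R2=0x5d R3=0x7f  N=0 Z=0
after  4: R0=0x21 R1=0x22 R2=0x5d R3=0x7f  N=0 Z=0
after  5: R0=0x21 R1=0x7d R2=0x5d R3=0x7f  N=0 Z=0
-- IRQ taken; context saved, return-PC = 6 --
mismatch: R2: reported 0xdd vs actual 0x5d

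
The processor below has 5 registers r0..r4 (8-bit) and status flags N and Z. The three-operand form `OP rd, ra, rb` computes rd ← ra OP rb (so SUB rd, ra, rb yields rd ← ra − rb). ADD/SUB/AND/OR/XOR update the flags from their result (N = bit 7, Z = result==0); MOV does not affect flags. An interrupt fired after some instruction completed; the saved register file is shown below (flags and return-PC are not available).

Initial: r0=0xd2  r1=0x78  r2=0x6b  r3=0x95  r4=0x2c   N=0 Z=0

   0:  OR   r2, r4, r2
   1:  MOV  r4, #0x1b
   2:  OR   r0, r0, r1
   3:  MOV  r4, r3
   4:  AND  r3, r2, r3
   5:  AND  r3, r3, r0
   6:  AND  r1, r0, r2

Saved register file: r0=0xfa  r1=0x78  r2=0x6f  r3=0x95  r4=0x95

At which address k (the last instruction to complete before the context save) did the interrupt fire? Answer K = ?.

after  0: r0=0xd2 r1=0x78 r2=0x6f r3=0x95 r4=0x2c  N=0 Z=0
after  1: r0=0xd2 r1=0x78 r2=0x6f r3=0x95 r4=0x1b  N=0 Z=0
after  2: r0=0xfa r1=0x78 r2=0x6f r3=0x95 r4=0x1b  N=1 Z=0
after  3: r0=0xfa r1=0x78 r2=0x6f r3=0x95 r4=0x95  N=1 Z=0
-- IRQ taken; context saved, return-PC = 4 --

K = 3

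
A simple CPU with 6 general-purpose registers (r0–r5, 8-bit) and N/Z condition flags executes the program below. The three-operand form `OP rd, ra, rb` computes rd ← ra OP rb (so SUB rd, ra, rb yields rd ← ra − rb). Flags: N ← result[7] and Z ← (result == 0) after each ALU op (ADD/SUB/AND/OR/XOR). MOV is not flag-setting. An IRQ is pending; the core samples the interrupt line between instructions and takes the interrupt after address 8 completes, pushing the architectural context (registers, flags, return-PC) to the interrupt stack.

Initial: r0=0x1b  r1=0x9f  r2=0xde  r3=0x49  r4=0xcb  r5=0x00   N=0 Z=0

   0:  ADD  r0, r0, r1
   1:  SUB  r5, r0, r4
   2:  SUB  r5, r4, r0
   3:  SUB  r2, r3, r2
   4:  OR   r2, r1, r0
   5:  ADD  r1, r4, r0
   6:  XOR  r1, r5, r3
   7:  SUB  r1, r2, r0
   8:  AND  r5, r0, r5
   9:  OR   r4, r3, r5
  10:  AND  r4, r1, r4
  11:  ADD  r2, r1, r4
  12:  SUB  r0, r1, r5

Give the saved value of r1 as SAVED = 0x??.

SAVED = 0x05

after  0: r0=0xba r1=0x9f r2=0xde r3=0x49 r4=0xcb r5=0x00  N=1 Z=0
after  1: r0=0xba r1=0x9f r2=0xde r3=0x49 r4=0xcb r5=0xef  N=1 Z=0
after  2: r0=0xba r1=0x9f r2=0xde r3=0x49 r4=0xcb r5=0x11  N=0 Z=0
after  3: r0=0xba r1=0x9f r2=0x6b r3=0x49 r4=0xcb r5=0x11  N=0 Z=0
after  4: r0=0xba r1=0x9f r2=0xbf r3=0x49 r4=0xcb r5=0x11  N=1 Z=0
after  5: r0=0xba r1=0x85 r2=0xbf r3=0x49 r4=0xcb r5=0x11  N=1 Z=0
after  6: r0=0xba r1=0x58 r2=0xbf r3=0x49 r4=0xcb r5=0x11  N=0 Z=0
after  7: r0=0xba r1=0x05 r2=0xbf r3=0x49 r4=0xcb r5=0x11  N=0 Z=0
after  8: r0=0xba r1=0x05 r2=0xbf r3=0x49 r4=0xcb r5=0x10  N=0 Z=0
-- IRQ taken; context saved, return-PC = 9 --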